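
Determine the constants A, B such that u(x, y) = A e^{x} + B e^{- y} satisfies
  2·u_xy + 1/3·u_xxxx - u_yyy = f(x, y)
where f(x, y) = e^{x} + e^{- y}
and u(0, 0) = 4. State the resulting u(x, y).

Substitute the ansatz u = A e^{x} + B e^{- y} into the left-hand side.
Derivatives of the ansatz:
  u_xy = 0
  u_xxxx = A e^{x}
  u_yyy = - B e^{- y}
Term by term:
  2·u_xy = 0
  1/3·u_xxxx = \frac{A e^{x}}{3}
  -u_yyy = B e^{- y}
So the left-hand side equals
  \frac{A e^{x}}{3} + B e^{- y}
This must equal f(x, y) = e^{x} + e^{- y} identically.
Matching coefficients of the independent functions:
  [e^{x}]:  \frac{A}{3} = 1
  [e^{- y}]:  B = 1
Solving: A = 3, B = 1.
Check against the point condition:
  u(0, 0) = 4  ⟹  A + B = 4  ✓
Hence u(x, y) = 3 e^{x} + e^{- y}.

Answer: u(x, y) = 3 e^{x} + e^{- y}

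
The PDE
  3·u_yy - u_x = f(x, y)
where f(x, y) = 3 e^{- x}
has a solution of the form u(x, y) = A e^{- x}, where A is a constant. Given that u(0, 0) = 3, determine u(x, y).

Substitute the ansatz u = A e^{- x} into the left-hand side.
Derivatives of the ansatz:
  u_yy = 0
  u_x = - A e^{- x}
Term by term:
  3·u_yy = 0
  -u_x = A e^{- x}
So the left-hand side equals
  A e^{- x}
This must equal f(x, y) = 3 e^{- x} identically.
Matching coefficients of the independent functions:
  [e^{- x}]:  A = 3
Solving: A = 3.
Check against the point condition:
  u(0, 0) = 3  ⟹  A = 3  ✓
Hence u(x, y) = 3 e^{- x}.

Answer: u(x, y) = 3 e^{- x}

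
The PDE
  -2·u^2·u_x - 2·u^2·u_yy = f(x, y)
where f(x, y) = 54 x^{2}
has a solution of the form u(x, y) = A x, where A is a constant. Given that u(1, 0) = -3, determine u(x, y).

Substitute the ansatz u = A x into the left-hand side.
Derivatives of the ansatz:
  u_x = A
  u_yy = 0
Term by term:
  -2·u^2·u_x = - 2 A^{3} x^{2}
  -2·u^2·u_yy = 0
So the left-hand side equals
  - 2 A^{3} x^{2}
This must equal f(x, y) = 54 x^{2} identically.
Matching coefficients of the independent functions:
  [x^{2}]:  - 2 A^{3} = 54
Solving: A = -3.
Check against the point condition:
  u(1, 0) = -3  ⟹  A = -3  ✓
Hence u(x, y) = - 3 x.

Answer: u(x, y) = - 3 x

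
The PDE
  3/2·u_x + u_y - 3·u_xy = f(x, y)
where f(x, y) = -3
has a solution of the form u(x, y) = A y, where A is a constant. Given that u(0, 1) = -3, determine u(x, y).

Substitute the ansatz u = A y into the left-hand side.
Derivatives of the ansatz:
  u_x = 0
  u_y = A
  u_xy = 0
Term by term:
  3/2·u_x = 0
  u_y = A
  -3·u_xy = 0
So the left-hand side equals
  A
This must equal f(x, y) = -3 identically.
Matching coefficients of the independent functions:
  [constant term]:  A = -3
Solving: A = -3.
Check against the point condition:
  u(0, 1) = -3  ⟹  A = -3  ✓
Hence u(x, y) = - 3 y.

Answer: u(x, y) = - 3 y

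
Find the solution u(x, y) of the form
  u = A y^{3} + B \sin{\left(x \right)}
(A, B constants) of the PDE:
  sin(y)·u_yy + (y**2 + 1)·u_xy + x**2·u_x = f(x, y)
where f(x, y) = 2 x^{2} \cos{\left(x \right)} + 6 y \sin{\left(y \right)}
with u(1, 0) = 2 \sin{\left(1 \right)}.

Substitute the ansatz u = A y^{3} + B \sin{\left(x \right)} into the left-hand side.
Derivatives of the ansatz:
  u_yy = 6 A y
  u_xy = 0
  u_x = B \cos{\left(x \right)}
Term by term:
  sin(y)·u_yy = 6 A y \sin{\left(y \right)}
  (y**2 + 1)·u_xy = 0
  x**2·u_x = B x^{2} \cos{\left(x \right)}
So the left-hand side equals
  6 A y \sin{\left(y \right)} + B x^{2} \cos{\left(x \right)}
This must equal f(x, y) = 2 x^{2} \cos{\left(x \right)} + 6 y \sin{\left(y \right)} identically.
Matching coefficients of the independent functions:
  [x^{2} \cos{\left(x \right)}]:  B = 2
  [y \sin{\left(y \right)}]:  6 A = 6
Solving: A = 1, B = 2.
Check against the point condition:
  u(1, 0) = 2 \sin{\left(1 \right)}  ⟹  B \sin{\left(1 \right)} = 2 \sin{\left(1 \right)}  ✓
Hence u(x, y) = y^{3} + 2 \sin{\left(x \right)}.

Answer: u(x, y) = y^{3} + 2 \sin{\left(x \right)}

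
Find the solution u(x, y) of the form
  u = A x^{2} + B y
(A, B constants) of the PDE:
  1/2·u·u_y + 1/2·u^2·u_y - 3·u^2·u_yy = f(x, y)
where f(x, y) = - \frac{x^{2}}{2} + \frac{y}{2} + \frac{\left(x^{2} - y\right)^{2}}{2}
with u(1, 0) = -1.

Answer: u(x, y) = - x^{2} + y

Derivation:
Substitute the ansatz u = A x^{2} + B y into the left-hand side.
Derivatives of the ansatz:
  u_y = B
  u_yy = 0
Term by term:
  1/2·u·u_y = \frac{A B x^{2}}{2} + \frac{B^{2} y}{2}
  1/2·u^2·u_y = \frac{A^{2} B x^{4}}{2} + A B^{2} x^{2} y + \frac{B^{3} y^{2}}{2}
  -3·u^2·u_yy = 0
So the left-hand side equals
  \frac{A^{2} B x^{4}}{2} + A B^{2} x^{2} y + \frac{A B x^{2}}{2} + \frac{B^{3} y^{2}}{2} + \frac{B^{2} y}{2}
This must equal f(x, y) identically; expanded, f = \frac{x^{4}}{2} - x^{2} y - \frac{x^{2}}{2} + \frac{y^{2}}{2} + \frac{y}{2}.
Matching coefficients of the independent functions:
  [x^{2}]:  \frac{A B}{2} = - \frac{1}{2}
  [x^{4}]:  \frac{A^{2} B}{2} = \frac{1}{2}
  [y]:  \frac{B^{2}}{2} = \frac{1}{2}
  [y^{2}]:  \frac{B^{3}}{2} = \frac{1}{2}
  [x^{2} y]:  A B^{2} = -1
Solving: A = -1, B = 1.
Check against the point condition:
  u(1, 0) = -1  ⟹  A = -1  ✓
Hence u(x, y) = - x^{2} + y.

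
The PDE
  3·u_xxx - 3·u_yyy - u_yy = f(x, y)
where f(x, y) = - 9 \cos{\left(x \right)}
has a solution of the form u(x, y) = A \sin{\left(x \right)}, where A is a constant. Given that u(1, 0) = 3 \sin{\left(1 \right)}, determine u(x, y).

Substitute the ansatz u = A \sin{\left(x \right)} into the left-hand side.
Derivatives of the ansatz:
  u_xxx = - A \cos{\left(x \right)}
  u_yyy = 0
  u_yy = 0
Term by term:
  3·u_xxx = - 3 A \cos{\left(x \right)}
  -3·u_yyy = 0
  -u_yy = 0
So the left-hand side equals
  - 3 A \cos{\left(x \right)}
This must equal f(x, y) = - 9 \cos{\left(x \right)} identically.
Matching coefficients of the independent functions:
  [\cos{\left(x \right)}]:  - 3 A = -9
Solving: A = 3.
Check against the point condition:
  u(1, 0) = 3 \sin{\left(1 \right)}  ⟹  A \sin{\left(1 \right)} = 3 \sin{\left(1 \right)}  ✓
Hence u(x, y) = 3 \sin{\left(x \right)}.

Answer: u(x, y) = 3 \sin{\left(x \right)}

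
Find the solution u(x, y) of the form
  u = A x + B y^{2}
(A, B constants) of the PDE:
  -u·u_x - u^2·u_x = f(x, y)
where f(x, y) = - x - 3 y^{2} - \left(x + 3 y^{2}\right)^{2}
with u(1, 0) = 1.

Answer: u(x, y) = x + 3 y^{2}

Derivation:
Substitute the ansatz u = A x + B y^{2} into the left-hand side.
Derivatives of the ansatz:
  u_x = A
Term by term:
  -u·u_x = - A^{2} x - A B y^{2}
  -u^2·u_x = - A^{3} x^{2} - 2 A^{2} B x y^{2} - A B^{2} y^{4}
So the left-hand side equals
  - A^{3} x^{2} - 2 A^{2} B x y^{2} - A^{2} x - A B^{2} y^{4} - A B y^{2}
This must equal f(x, y) identically; expanded, f = - x^{2} - 6 x y^{2} - x - 9 y^{4} - 3 y^{2}.
Matching coefficients of the independent functions:
  [x]:  - A^{2} = -1
  [x^{2}]:  - A^{3} = -1
  [y^{2}]:  - A B = -3
  [y^{4}]:  - A B^{2} = -9
  [x y^{2}]:  - 2 A^{2} B = -6
Solving: A = 1, B = 3.
Check against the point condition:
  u(1, 0) = 1  ⟹  A = 1  ✓
Hence u(x, y) = x + 3 y^{2}.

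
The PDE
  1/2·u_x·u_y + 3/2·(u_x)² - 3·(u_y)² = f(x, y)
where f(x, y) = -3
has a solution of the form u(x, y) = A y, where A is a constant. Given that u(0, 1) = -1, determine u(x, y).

Answer: u(x, y) = - y

Derivation:
Substitute the ansatz u = A y into the left-hand side.
Derivatives of the ansatz:
  u_x = 0
  u_y = A
Term by term:
  1/2·u_x·u_y = 0
  3/2·(u_x)² = 0
  -3·(u_y)² = - 3 A^{2}
So the left-hand side equals
  - 3 A^{2}
This must equal f(x, y) = -3 identically.
Matching coefficients of the independent functions:
  [constant term]:  - 3 A^{2} = -3
These equations allow (A) = (-1) or (1).
Impose the point condition(s):
  u(0, 1) = -1  ⟹  A = -1
Only A = -1 satisfies everything.
Hence u(x, y) = - y.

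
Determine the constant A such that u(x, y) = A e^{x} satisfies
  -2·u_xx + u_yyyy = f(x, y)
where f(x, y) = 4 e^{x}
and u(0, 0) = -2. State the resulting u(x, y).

Substitute the ansatz u = A e^{x} into the left-hand side.
Derivatives of the ansatz:
  u_xx = A e^{x}
  u_yyyy = 0
Term by term:
  -2·u_xx = - 2 A e^{x}
  u_yyyy = 0
So the left-hand side equals
  - 2 A e^{x}
This must equal f(x, y) = 4 e^{x} identically.
Matching coefficients of the independent functions:
  [e^{x}]:  - 2 A = 4
Solving: A = -2.
Check against the point condition:
  u(0, 0) = -2  ⟹  A = -2  ✓
Hence u(x, y) = - 2 e^{x}.

Answer: u(x, y) = - 2 e^{x}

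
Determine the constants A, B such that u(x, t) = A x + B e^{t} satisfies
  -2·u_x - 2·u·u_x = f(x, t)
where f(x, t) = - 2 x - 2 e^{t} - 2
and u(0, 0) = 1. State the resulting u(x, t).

Answer: u(x, t) = x + e^{t}

Derivation:
Substitute the ansatz u = A x + B e^{t} into the left-hand side.
Derivatives of the ansatz:
  u_x = A
Term by term:
  -2·u_x = - 2 A
  -2·u·u_x = - 2 A^{2} x - 2 A B e^{t}
So the left-hand side equals
  - 2 A^{2} x - 2 A B e^{t} - 2 A
This must equal f(x, t) = - 2 x - 2 e^{t} - 2 identically.
Matching coefficients of the independent functions:
  [constant term]:  - 2 A = -2
  [x]:  - 2 A^{2} = -2
  [e^{t}]:  - 2 A B = -2
Solving: A = 1, B = 1.
Check against the point condition:
  u(0, 0) = 1  ⟹  B = 1  ✓
Hence u(x, t) = x + e^{t}.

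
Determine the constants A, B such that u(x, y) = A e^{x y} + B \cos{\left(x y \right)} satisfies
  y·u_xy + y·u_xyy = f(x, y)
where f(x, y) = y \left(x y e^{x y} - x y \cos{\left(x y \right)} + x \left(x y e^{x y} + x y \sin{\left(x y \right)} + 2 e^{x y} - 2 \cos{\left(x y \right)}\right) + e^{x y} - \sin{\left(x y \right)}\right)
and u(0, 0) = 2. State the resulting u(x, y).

Substitute the ansatz u = A e^{x y} + B \cos{\left(x y \right)} into the left-hand side.
Derivatives of the ansatz:
  u_xy = A x y e^{x y} + A e^{x y} - B x y \cos{\left(x y \right)} - B \sin{\left(x y \right)}
  u_xyy = A x^{2} y e^{x y} + 2 A x e^{x y} + B x^{2} y \sin{\left(x y \right)} - 2 B x \cos{\left(x y \right)}
Term by term:
  y·u_xy = A x y^{2} e^{x y} + A y e^{x y} - B x y^{2} \cos{\left(x y \right)} - B y \sin{\left(x y \right)}
  y·u_xyy = A x^{2} y^{2} e^{x y} + 2 A x y e^{x y} + B x^{2} y^{2} \sin{\left(x y \right)} - 2 B x y \cos{\left(x y \right)}
So the left-hand side equals
  A x^{2} y^{2} e^{x y} + A x y^{2} e^{x y} + 2 A x y e^{x y} + A y e^{x y} + B x^{2} y^{2} \sin{\left(x y \right)} - B x y^{2} \cos{\left(x y \right)} - 2 B x y \cos{\left(x y \right)} - B y \sin{\left(x y \right)}
This must equal f(x, y) identically; expanded, f = x^{2} y^{2} e^{x y} + x^{2} y^{2} \sin{\left(x y \right)} + x y^{2} e^{x y} - x y^{2} \cos{\left(x y \right)} + 2 x y e^{x y} - 2 x y \cos{\left(x y \right)} + y e^{x y} - y \sin{\left(x y \right)}.
Matching coefficients of the independent functions:
  [y e^{x y}, x y^{2} e^{x y}, x^{2} y^{2} e^{x y}]:  A = 1
  [y \sin{\left(x y \right)}, x y^{2} \cos{\left(x y \right)}]:  - B = -1
  [x y e^{x y}]:  2 A = 2
  [x y \cos{\left(x y \right)}]:  - 2 B = -2
  [x^{2} y^{2} \sin{\left(x y \right)}]:  B = 1
Solving: A = 1, B = 1.
Check against the point condition:
  u(0, 0) = 2  ⟹  A + B = 2  ✓
Hence u(x, y) = e^{x y} + \cos{\left(x y \right)}.

Answer: u(x, y) = e^{x y} + \cos{\left(x y \right)}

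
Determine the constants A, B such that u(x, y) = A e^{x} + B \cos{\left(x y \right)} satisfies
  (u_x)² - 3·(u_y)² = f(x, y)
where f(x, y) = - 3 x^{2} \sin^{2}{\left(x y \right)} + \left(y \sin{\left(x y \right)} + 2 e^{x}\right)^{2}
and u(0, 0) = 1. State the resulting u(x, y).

Substitute the ansatz u = A e^{x} + B \cos{\left(x y \right)} into the left-hand side.
Derivatives of the ansatz:
  u_x = A e^{x} - B y \sin{\left(x y \right)}
  u_y = - B x \sin{\left(x y \right)}
Term by term:
  (u_x)² = A^{2} e^{2 x} - 2 A B y e^{x} \sin{\left(x y \right)} + B^{2} y^{2} \sin^{2}{\left(x y \right)}
  -3·(u_y)² = - 3 B^{2} x^{2} \sin^{2}{\left(x y \right)}
So the left-hand side equals
  A^{2} e^{2 x} - 2 A B y e^{x} \sin{\left(x y \right)} - 3 B^{2} x^{2} \sin^{2}{\left(x y \right)} + B^{2} y^{2} \sin^{2}{\left(x y \right)}
This must equal f(x, y) identically; expanded, f = - 3 x^{2} \sin^{2}{\left(x y \right)} + y^{2} \sin^{2}{\left(x y \right)} + 4 y e^{x} \sin{\left(x y \right)} + 4 e^{2 x}.
Matching coefficients of the independent functions:
  [x^{2} \sin^{2}{\left(x y \right)}]:  - 3 B^{2} = -3
  [y^{2} \sin^{2}{\left(x y \right)}]:  B^{2} = 1
  [y e^{x} \sin{\left(x y \right)}]:  - 2 A B = 4
  [e^{2 x}]:  A^{2} = 4
These equations allow (A, B) = (-2, 1) or (2, -1).
Impose the point condition(s):
  u(0, 0) = 1  ⟹  A + B = 1
Only A = 2, B = -1 satisfies everything.
Hence u(x, y) = 2 e^{x} - \cos{\left(x y \right)}.

Answer: u(x, y) = 2 e^{x} - \cos{\left(x y \right)}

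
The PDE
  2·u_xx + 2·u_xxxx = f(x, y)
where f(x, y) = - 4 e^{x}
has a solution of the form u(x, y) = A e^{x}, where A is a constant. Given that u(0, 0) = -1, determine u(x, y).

Substitute the ansatz u = A e^{x} into the left-hand side.
Derivatives of the ansatz:
  u_xx = A e^{x}
  u_xxxx = A e^{x}
Term by term:
  2·u_xx = 2 A e^{x}
  2·u_xxxx = 2 A e^{x}
So the left-hand side equals
  4 A e^{x}
This must equal f(x, y) = - 4 e^{x} identically.
Matching coefficients of the independent functions:
  [e^{x}]:  4 A = -4
Solving: A = -1.
Check against the point condition:
  u(0, 0) = -1  ⟹  A = -1  ✓
Hence u(x, y) = - e^{x}.

Answer: u(x, y) = - e^{x}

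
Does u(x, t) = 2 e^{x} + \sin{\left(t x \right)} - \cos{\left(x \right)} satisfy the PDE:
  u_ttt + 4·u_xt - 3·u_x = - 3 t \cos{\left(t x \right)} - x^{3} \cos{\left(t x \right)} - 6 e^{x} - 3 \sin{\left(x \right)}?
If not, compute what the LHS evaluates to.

Evaluate each term of the left-hand side for u = 2 e^{x} + \sin{\left(t x \right)} - \cos{\left(x \right)}.
Derivatives:
  u_ttt = - x^{3} \cos{\left(t x \right)}
  u_xt = - t x \sin{\left(t x \right)} + \cos{\left(t x \right)}
  u_x = t \cos{\left(t x \right)} + 2 e^{x} + \sin{\left(x \right)}
Terms:
  u_ttt = - x^{3} \cos{\left(t x \right)}
  4·u_xt = - 4 t x \sin{\left(t x \right)} + 4 \cos{\left(t x \right)}
  -3·u_x = - 3 t \cos{\left(t x \right)} - 6 e^{x} - 3 \sin{\left(x \right)}
Sum: LHS = - 4 t x \sin{\left(t x \right)} - 3 t \cos{\left(t x \right)} - x^{3} \cos{\left(t x \right)} - 6 e^{x} - 3 \sin{\left(x \right)} + 4 \cos{\left(t x \right)}
Given right-hand side: - 3 t \cos{\left(t x \right)} - x^{3} \cos{\left(t x \right)} - 6 e^{x} - 3 \sin{\left(x \right)}. Difference LHS − RHS = - 4 t x \sin{\left(t x \right)} + 4 \cos{\left(t x \right)} ≠ 0, so u is not a solution.

Answer: No, the LHS evaluates to - 4 t x \sin{\left(t x \right)} - 3 t \cos{\left(t x \right)} - x^{3} \cos{\left(t x \right)} - 6 e^{x} - 3 \sin{\left(x \right)} + 4 \cos{\left(t x \right)}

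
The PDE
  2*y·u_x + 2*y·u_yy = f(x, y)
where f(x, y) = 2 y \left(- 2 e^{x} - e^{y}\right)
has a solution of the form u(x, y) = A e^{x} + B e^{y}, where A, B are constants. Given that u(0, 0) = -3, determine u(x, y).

Answer: u(x, y) = - 2 e^{x} - e^{y}

Derivation:
Substitute the ansatz u = A e^{x} + B e^{y} into the left-hand side.
Derivatives of the ansatz:
  u_x = A e^{x}
  u_yy = B e^{y}
Term by term:
  2*y·u_x = 2 A y e^{x}
  2*y·u_yy = 2 B y e^{y}
So the left-hand side equals
  2 A y e^{x} + 2 B y e^{y}
This must equal f(x, y) = 2 y \left(- 2 e^{x} - e^{y}\right) identically.
Matching coefficients of the independent functions:
  [y e^{x}]:  2 A = -4
  [y e^{y}]:  2 B = -2
Solving: A = -2, B = -1.
Check against the point condition:
  u(0, 0) = -3  ⟹  A + B = -3  ✓
Hence u(x, y) = - 2 e^{x} - e^{y}.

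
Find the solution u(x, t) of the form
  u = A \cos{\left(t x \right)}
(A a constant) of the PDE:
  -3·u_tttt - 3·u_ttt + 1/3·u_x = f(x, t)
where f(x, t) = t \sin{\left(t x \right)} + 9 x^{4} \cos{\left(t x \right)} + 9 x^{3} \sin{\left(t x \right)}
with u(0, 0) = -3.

Substitute the ansatz u = A \cos{\left(t x \right)} into the left-hand side.
Derivatives of the ansatz:
  u_tttt = A x^{4} \cos{\left(t x \right)}
  u_ttt = A x^{3} \sin{\left(t x \right)}
  u_x = - A t \sin{\left(t x \right)}
Term by term:
  -3·u_tttt = - 3 A x^{4} \cos{\left(t x \right)}
  -3·u_ttt = - 3 A x^{3} \sin{\left(t x \right)}
  1/3·u_x = - \frac{A t \sin{\left(t x \right)}}{3}
So the left-hand side equals
  - \frac{A t \sin{\left(t x \right)}}{3} - 3 A x^{4} \cos{\left(t x \right)} - 3 A x^{3} \sin{\left(t x \right)}
This must equal f(x, t) = t \sin{\left(t x \right)} + 9 x^{4} \cos{\left(t x \right)} + 9 x^{3} \sin{\left(t x \right)} identically.
Matching coefficients of the independent functions:
  [t \sin{\left(t x \right)}]:  - \frac{A}{3} = 1
  [x^{3} \sin{\left(t x \right)}, x^{4} \cos{\left(t x \right)}]:  - 3 A = 9
Solving: A = -3.
Check against the point condition:
  u(0, 0) = -3  ⟹  A = -3  ✓
Hence u(x, t) = - 3 \cos{\left(t x \right)}.

Answer: u(x, t) = - 3 \cos{\left(t x \right)}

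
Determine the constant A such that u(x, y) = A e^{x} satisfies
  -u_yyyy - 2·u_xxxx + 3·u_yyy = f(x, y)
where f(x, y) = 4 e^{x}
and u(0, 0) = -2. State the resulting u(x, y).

Substitute the ansatz u = A e^{x} into the left-hand side.
Derivatives of the ansatz:
  u_yyyy = 0
  u_xxxx = A e^{x}
  u_yyy = 0
Term by term:
  -u_yyyy = 0
  -2·u_xxxx = - 2 A e^{x}
  3·u_yyy = 0
So the left-hand side equals
  - 2 A e^{x}
This must equal f(x, y) = 4 e^{x} identically.
Matching coefficients of the independent functions:
  [e^{x}]:  - 2 A = 4
Solving: A = -2.
Check against the point condition:
  u(0, 0) = -2  ⟹  A = -2  ✓
Hence u(x, y) = - 2 e^{x}.

Answer: u(x, y) = - 2 e^{x}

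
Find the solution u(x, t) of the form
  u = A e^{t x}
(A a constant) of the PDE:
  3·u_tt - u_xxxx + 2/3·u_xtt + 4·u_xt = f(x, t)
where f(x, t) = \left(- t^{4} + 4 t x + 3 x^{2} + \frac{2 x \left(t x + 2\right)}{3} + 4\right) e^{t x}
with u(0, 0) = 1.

Substitute the ansatz u = A e^{t x} into the left-hand side.
Derivatives of the ansatz:
  u_tt = A x^{2} e^{t x}
  u_xxxx = A t^{4} e^{t x}
  u_xtt = A t x^{2} e^{t x} + 2 A x e^{t x}
  u_xt = A t x e^{t x} + A e^{t x}
Term by term:
  3·u_tt = 3 A x^{2} e^{t x}
  -u_xxxx = - A t^{4} e^{t x}
  2/3·u_xtt = \frac{2 A t x^{2} e^{t x}}{3} + \frac{4 A x e^{t x}}{3}
  4·u_xt = 4 A t x e^{t x} + 4 A e^{t x}
So the left-hand side equals
  - A t^{4} e^{t x} + \frac{2 A t x^{2} e^{t x}}{3} + 4 A t x e^{t x} + 3 A x^{2} e^{t x} + \frac{4 A x e^{t x}}{3} + 4 A e^{t x}
This must equal f(x, t) identically; expanded, f = - t^{4} e^{t x} + \frac{2 t x^{2} e^{t x}}{3} + 4 t x e^{t x} + 3 x^{2} e^{t x} + \frac{4 x e^{t x}}{3} + 4 e^{t x}.
Matching coefficients of the independent functions:
  [t^{4} e^{t x}]:  - A = -1
  [x e^{t x}]:  \frac{4 A}{3} = \frac{4}{3}
  [x^{2} e^{t x}]:  3 A = 3
  [t x e^{t x}, e^{t x}]:  4 A = 4
  [t x^{2} e^{t x}]:  \frac{2 A}{3} = \frac{2}{3}
Solving: A = 1.
Check against the point condition:
  u(0, 0) = 1  ⟹  A = 1  ✓
Hence u(x, t) = e^{t x}.

Answer: u(x, t) = e^{t x}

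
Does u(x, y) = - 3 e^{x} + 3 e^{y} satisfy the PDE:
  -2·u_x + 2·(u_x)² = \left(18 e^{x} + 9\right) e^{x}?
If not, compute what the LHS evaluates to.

Answer: No, the LHS evaluates to \left(18 e^{x} + 6\right) e^{x}

Derivation:
Evaluate each term of the left-hand side for u = - 3 e^{x} + 3 e^{y}.
Derivatives:
  u_x = - 3 e^{x}
Terms:
  -2·u_x = 6 e^{x}
  2·(u_x)² = 18 e^{2 x}
Sum: LHS = \left(18 e^{x} + 6\right) e^{x}
Given right-hand side: \left(18 e^{x} + 9\right) e^{x}. Difference LHS − RHS = - 3 e^{x} ≠ 0, so u is not a solution.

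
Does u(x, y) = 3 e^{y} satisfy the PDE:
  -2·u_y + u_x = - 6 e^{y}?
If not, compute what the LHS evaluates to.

Evaluate each term of the left-hand side for u = 3 e^{y}.
Derivatives:
  u_y = 3 e^{y}
  u_x = 0
Terms:
  -2·u_y = - 6 e^{y}
  u_x = 0
Sum: LHS = - 6 e^{y}
This is exactly the given right-hand side, so u is a solution.

Answer: Yes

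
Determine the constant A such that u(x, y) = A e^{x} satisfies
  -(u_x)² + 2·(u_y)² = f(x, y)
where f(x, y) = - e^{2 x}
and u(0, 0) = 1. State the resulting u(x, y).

Substitute the ansatz u = A e^{x} into the left-hand side.
Derivatives of the ansatz:
  u_x = A e^{x}
  u_y = 0
Term by term:
  -(u_x)² = - A^{2} e^{2 x}
  2·(u_y)² = 0
So the left-hand side equals
  - A^{2} e^{2 x}
This must equal f(x, y) = - e^{2 x} identically.
Matching coefficients of the independent functions:
  [e^{2 x}]:  - A^{2} = -1
These equations allow (A) = (-1) or (1).
Impose the point condition(s):
  u(0, 0) = 1  ⟹  A = 1
Only A = 1 satisfies everything.
Hence u(x, y) = e^{x}.

Answer: u(x, y) = e^{x}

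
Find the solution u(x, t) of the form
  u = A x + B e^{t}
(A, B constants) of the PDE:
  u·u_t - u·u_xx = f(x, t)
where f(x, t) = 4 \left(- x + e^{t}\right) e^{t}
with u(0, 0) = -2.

Answer: u(x, t) = 2 x - 2 e^{t}

Derivation:
Substitute the ansatz u = A x + B e^{t} into the left-hand side.
Derivatives of the ansatz:
  u_t = B e^{t}
  u_xx = 0
Term by term:
  u·u_t = A B x e^{t} + B^{2} e^{2 t}
  -u·u_xx = 0
So the left-hand side equals
  A B x e^{t} + B^{2} e^{2 t}
This must equal f(x, t) identically; expanded, f = - 4 x e^{t} + 4 e^{2 t}.
Matching coefficients of the independent functions:
  [x e^{t}]:  A B = -4
  [e^{2 t}]:  B^{2} = 4
These equations allow (A, B) = (-2, 2) or (2, -2).
Impose the point condition(s):
  u(0, 0) = -2  ⟹  B = -2
Only A = 2, B = -2 satisfies everything.
Hence u(x, t) = 2 x - 2 e^{t}.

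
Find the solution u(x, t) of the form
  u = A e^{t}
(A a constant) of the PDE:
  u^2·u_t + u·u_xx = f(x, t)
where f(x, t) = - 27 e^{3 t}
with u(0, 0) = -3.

Answer: u(x, t) = - 3 e^{t}

Derivation:
Substitute the ansatz u = A e^{t} into the left-hand side.
Derivatives of the ansatz:
  u_t = A e^{t}
  u_xx = 0
Term by term:
  u^2·u_t = A^{3} e^{3 t}
  u·u_xx = 0
So the left-hand side equals
  A^{3} e^{3 t}
This must equal f(x, t) = - 27 e^{3 t} identically.
Matching coefficients of the independent functions:
  [e^{3 t}]:  A^{3} = -27
Solving: A = -3.
Check against the point condition:
  u(0, 0) = -3  ⟹  A = -3  ✓
Hence u(x, t) = - 3 e^{t}.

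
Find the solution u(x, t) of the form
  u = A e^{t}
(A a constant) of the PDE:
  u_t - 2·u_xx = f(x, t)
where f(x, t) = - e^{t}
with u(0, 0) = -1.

Answer: u(x, t) = - e^{t}

Derivation:
Substitute the ansatz u = A e^{t} into the left-hand side.
Derivatives of the ansatz:
  u_t = A e^{t}
  u_xx = 0
Term by term:
  u_t = A e^{t}
  -2·u_xx = 0
So the left-hand side equals
  A e^{t}
This must equal f(x, t) = - e^{t} identically.
Matching coefficients of the independent functions:
  [e^{t}]:  A = -1
Solving: A = -1.
Check against the point condition:
  u(0, 0) = -1  ⟹  A = -1  ✓
Hence u(x, t) = - e^{t}.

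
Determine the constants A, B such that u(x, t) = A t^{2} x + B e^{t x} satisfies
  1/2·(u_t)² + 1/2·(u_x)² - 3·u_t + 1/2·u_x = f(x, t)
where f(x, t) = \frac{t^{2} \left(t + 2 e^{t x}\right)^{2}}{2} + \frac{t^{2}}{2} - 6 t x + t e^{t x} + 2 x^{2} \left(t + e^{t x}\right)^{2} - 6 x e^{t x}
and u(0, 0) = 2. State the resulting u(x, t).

Answer: u(x, t) = t^{2} x + 2 e^{t x}

Derivation:
Substitute the ansatz u = A t^{2} x + B e^{t x} into the left-hand side.
Derivatives of the ansatz:
  u_t = 2 A t x + B x e^{t x}
  u_x = A t^{2} + B t e^{t x}
Term by term:
  1/2·(u_t)² = 2 A^{2} t^{2} x^{2} + 2 A B t x^{2} e^{t x} + \frac{B^{2} x^{2} e^{2 t x}}{2}
  1/2·(u_x)² = \frac{A^{2} t^{4}}{2} + A B t^{3} e^{t x} + \frac{B^{2} t^{2} e^{2 t x}}{2}
  -3·u_t = - 6 A t x - 3 B x e^{t x}
  1/2·u_x = \frac{A t^{2}}{2} + \frac{B t e^{t x}}{2}
So the left-hand side equals
  \frac{A^{2} t^{4}}{2} + 2 A^{2} t^{2} x^{2} + A B t^{3} e^{t x} + 2 A B t x^{2} e^{t x} + \frac{A t^{2}}{2} - 6 A t x + \frac{B^{2} t^{2} e^{2 t x}}{2} + \frac{B^{2} x^{2} e^{2 t x}}{2} + \frac{B t e^{t x}}{2} - 3 B x e^{t x}
This must equal f(x, t) identically; expanded, f = \frac{t^{4}}{2} + 2 t^{3} e^{t x} + 2 t^{2} x^{2} + 2 t^{2} e^{2 t x} + \frac{t^{2}}{2} + 4 t x^{2} e^{t x} - 6 t x + t e^{t x} + 2 x^{2} e^{2 t x} - 6 x e^{t x}.
Matching coefficients of the independent functions:
  [t^{2}]:  \frac{A}{2} = \frac{1}{2}
  [t^{4}]:  \frac{A^{2}}{2} = \frac{1}{2}
  [t x]:  - 6 A = -6
  [t e^{t x}]:  \frac{B}{2} = 1
  [t^{2} x^{2}]:  2 A^{2} = 2
  [t^{2} e^{2 t x}, x^{2} e^{2 t x}]:  \frac{B^{2}}{2} = 2
  [t^{3} e^{t x}]:  A B = 2
  [x e^{t x}]:  - 3 B = -6
  [t x^{2} e^{t x}]:  2 A B = 4
Solving: A = 1, B = 2.
Check against the point condition:
  u(0, 0) = 2  ⟹  B = 2  ✓
Hence u(x, t) = t^{2} x + 2 e^{t x}.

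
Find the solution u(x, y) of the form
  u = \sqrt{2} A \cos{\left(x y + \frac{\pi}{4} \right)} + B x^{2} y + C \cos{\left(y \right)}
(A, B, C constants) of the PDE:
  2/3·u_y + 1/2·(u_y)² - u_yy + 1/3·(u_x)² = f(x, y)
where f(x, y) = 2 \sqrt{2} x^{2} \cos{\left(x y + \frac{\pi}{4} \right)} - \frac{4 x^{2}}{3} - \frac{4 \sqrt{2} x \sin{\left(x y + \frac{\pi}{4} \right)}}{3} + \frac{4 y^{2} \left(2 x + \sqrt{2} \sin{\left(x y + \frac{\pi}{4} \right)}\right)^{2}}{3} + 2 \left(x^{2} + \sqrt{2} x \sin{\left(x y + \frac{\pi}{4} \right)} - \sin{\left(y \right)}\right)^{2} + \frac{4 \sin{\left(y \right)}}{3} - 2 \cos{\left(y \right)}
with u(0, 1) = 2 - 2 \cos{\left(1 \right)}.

Substitute the ansatz u = \sqrt{2} A \cos{\left(x y + \frac{\pi}{4} \right)} + B x^{2} y + C \cos{\left(y \right)} into the left-hand side.
Derivatives of the ansatz:
  u_y = - \sqrt{2} A x \sin{\left(x y + \frac{\pi}{4} \right)} + B x^{2} - C \sin{\left(y \right)}
  u_yy = - \sqrt{2} A x^{2} \cos{\left(x y + \frac{\pi}{4} \right)} - C \cos{\left(y \right)}
  u_x = - \sqrt{2} A y \sin{\left(x y + \frac{\pi}{4} \right)} + 2 B x y
Term by term:
  2/3·u_y = - \frac{2 \sqrt{2} A x \sin{\left(x y + \frac{\pi}{4} \right)}}{3} + \frac{2 B x^{2}}{3} - \frac{2 C \sin{\left(y \right)}}{3}
  1/2·(u_y)² = A^{2} x^{2} \sin^{2}{\left(x y + \frac{\pi}{4} \right)} - \sqrt{2} A B x^{3} \sin{\left(x y + \frac{\pi}{4} \right)} + \sqrt{2} A C x \sin{\left(y \right)} \sin{\left(x y + \frac{\pi}{4} \right)} + \frac{B^{2} x^{4}}{2} - B C x^{2} \sin{\left(y \right)} + \frac{C^{2} \sin^{2}{\left(y \right)}}{2}
  -u_yy = \sqrt{2} A x^{2} \cos{\left(x y + \frac{\pi}{4} \right)} + C \cos{\left(y \right)}
  1/3·(u_x)² = \frac{2 A^{2} y^{2} \sin^{2}{\left(x y + \frac{\pi}{4} \right)}}{3} - \frac{4 \sqrt{2} A B x y^{2} \sin{\left(x y + \frac{\pi}{4} \right)}}{3} + \frac{4 B^{2} x^{2} y^{2}}{3}
So the left-hand side equals
  A^{2} x^{2} \sin^{2}{\left(x y + \frac{\pi}{4} \right)} + \frac{2 A^{2} y^{2} \sin^{2}{\left(x y + \frac{\pi}{4} \right)}}{3} - \sqrt{2} A B x^{3} \sin{\left(x y + \frac{\pi}{4} \right)} - \frac{4 \sqrt{2} A B x y^{2} \sin{\left(x y + \frac{\pi}{4} \right)}}{3} + \sqrt{2} A C x \sin{\left(y \right)} \sin{\left(x y + \frac{\pi}{4} \right)} + \sqrt{2} A x^{2} \cos{\left(x y + \frac{\pi}{4} \right)} - \frac{2 \sqrt{2} A x \sin{\left(x y + \frac{\pi}{4} \right)}}{3} + \frac{B^{2} x^{4}}{2} + \frac{4 B^{2} x^{2} y^{2}}{3} - B C x^{2} \sin{\left(y \right)} + \frac{2 B x^{2}}{3} + \frac{C^{2} \sin^{2}{\left(y \right)}}{2} - \frac{2 C \sin{\left(y \right)}}{3} + C \cos{\left(y \right)}
This must equal f(x, y) identically; expanded, f = 2 x^{4} + 4 \sqrt{2} x^{3} \sin{\left(x y + \frac{\pi}{4} \right)} + \frac{16 x^{2} y^{2}}{3} - 4 x^{2} \sin{\left(y \right)} + 4 x^{2} \sin^{2}{\left(x y + \frac{\pi}{4} \right)} + 2 \sqrt{2} x^{2} \cos{\left(x y + \frac{\pi}{4} \right)} - \frac{4 x^{2}}{3} + \frac{16 \sqrt{2} x y^{2} \sin{\left(x y + \frac{\pi}{4} \right)}}{3} - 4 \sqrt{2} x \sin{\left(y \right)} \sin{\left(x y + \frac{\pi}{4} \right)} - \frac{4 \sqrt{2} x \sin{\left(x y + \frac{\pi}{4} \right)}}{3} + \frac{8 y^{2} \sin^{2}{\left(x y + \frac{\pi}{4} \right)}}{3} + 2 \sin^{2}{\left(y \right)} + \frac{4 \sin{\left(y \right)}}{3} - 2 \cos{\left(y \right)}.
Matching coefficients of the independent functions:
  [x^{2}]:  \frac{2 B}{3} = - \frac{4}{3}
  [x^{4}]:  \frac{B^{2}}{2} = 2
  [x^{2} y^{2}]:  \frac{4 B^{2}}{3} = \frac{16}{3}
  [x^{2} \sin{\left(y \right)}]:  - B C = -4
  [x^{2} \sin^{2}{\left(x y + \frac{\pi}{4} \right)}]:  A^{2} = 4
  [y^{2} \sin^{2}{\left(x y + \frac{\pi}{4} \right)}]:  \frac{2 A^{2}}{3} = \frac{8}{3}
  [\sqrt{2} x \sin{\left(x y + \frac{\pi}{4} \right)}]:  - \frac{2 A}{3} = - \frac{4}{3}
  [\sqrt{2} x^{2} \cos{\left(x y + \frac{\pi}{4} \right)}]:  A = 2
  [\sqrt{2} x^{3} \sin{\left(x y + \frac{\pi}{4} \right)}]:  - A B = 4
  [\sqrt{2} x y^{2} \sin{\left(x y + \frac{\pi}{4} \right)}]:  - \frac{4 A B}{3} = \frac{16}{3}
  [\sqrt{2} x \sin{\left(y \right)} \sin{\left(x y + \frac{\pi}{4} \right)}]:  A C = -4
  [\sin{\left(y \right)}]:  - \frac{2 C}{3} = \frac{4}{3}
  [\sin^{2}{\left(y \right)}]:  \frac{C^{2}}{2} = 2
  [\cos{\left(y \right)}]:  C = -2
These equations do not fix every constant; impose the point condition(s):
  u(0, 1) = 2 - 2 \cos{\left(1 \right)}  ⟹  A + C \cos{\left(1 \right)} = 2 - 2 \cos{\left(1 \right)}
Solving the combined system: A = 2, B = -2, C = -2.
Hence u(x, y) = - 2 x^{2} y - 2 \cos{\left(y \right)} + 2 \sqrt{2} \cos{\left(x y + \frac{\pi}{4} \right)}.

Answer: u(x, y) = - 2 x^{2} y - 2 \cos{\left(y \right)} + 2 \sqrt{2} \cos{\left(x y + \frac{\pi}{4} \right)}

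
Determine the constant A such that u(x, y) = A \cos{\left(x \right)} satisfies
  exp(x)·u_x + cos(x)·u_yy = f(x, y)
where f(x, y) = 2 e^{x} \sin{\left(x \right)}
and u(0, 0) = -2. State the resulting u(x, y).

Substitute the ansatz u = A \cos{\left(x \right)} into the left-hand side.
Derivatives of the ansatz:
  u_x = - A \sin{\left(x \right)}
  u_yy = 0
Term by term:
  exp(x)·u_x = - A e^{x} \sin{\left(x \right)}
  cos(x)·u_yy = 0
So the left-hand side equals
  - A e^{x} \sin{\left(x \right)}
This must equal f(x, y) = 2 e^{x} \sin{\left(x \right)} identically.
Matching coefficients of the independent functions:
  [e^{x} \sin{\left(x \right)}]:  - A = 2
Solving: A = -2.
Check against the point condition:
  u(0, 0) = -2  ⟹  A = -2  ✓
Hence u(x, y) = - 2 \cos{\left(x \right)}.

Answer: u(x, y) = - 2 \cos{\left(x \right)}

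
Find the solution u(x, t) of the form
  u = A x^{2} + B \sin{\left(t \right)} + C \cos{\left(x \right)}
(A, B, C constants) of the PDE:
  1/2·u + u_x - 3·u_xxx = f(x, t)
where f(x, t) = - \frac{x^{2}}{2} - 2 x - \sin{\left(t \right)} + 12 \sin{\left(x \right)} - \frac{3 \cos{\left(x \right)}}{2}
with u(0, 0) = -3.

Substitute the ansatz u = A x^{2} + B \sin{\left(t \right)} + C \cos{\left(x \right)} into the left-hand side.
Derivatives of the ansatz:
  u_x = 2 A x - C \sin{\left(x \right)}
  u_xxx = C \sin{\left(x \right)}
Term by term:
  1/2·u = \frac{A x^{2}}{2} + \frac{B \sin{\left(t \right)}}{2} + \frac{C \cos{\left(x \right)}}{2}
  u_x = 2 A x - C \sin{\left(x \right)}
  -3·u_xxx = - 3 C \sin{\left(x \right)}
So the left-hand side equals
  \frac{A x^{2}}{2} + 2 A x + \frac{B \sin{\left(t \right)}}{2} - 4 C \sin{\left(x \right)} + \frac{C \cos{\left(x \right)}}{2}
This must equal f(x, t) = - \frac{x^{2}}{2} - 2 x - \sin{\left(t \right)} + 12 \sin{\left(x \right)} - \frac{3 \cos{\left(x \right)}}{2} identically.
Matching coefficients of the independent functions:
  [x]:  2 A = -2
  [x^{2}]:  \frac{A}{2} = - \frac{1}{2}
  [\sin{\left(t \right)}]:  \frac{B}{2} = -1
  [\sin{\left(x \right)}]:  - 4 C = 12
  [\cos{\left(x \right)}]:  \frac{C}{2} = - \frac{3}{2}
Solving: A = -1, B = -2, C = -3.
Check against the point condition:
  u(0, 0) = -3  ⟹  C = -3  ✓
Hence u(x, t) = - x^{2} - 2 \sin{\left(t \right)} - 3 \cos{\left(x \right)}.

Answer: u(x, t) = - x^{2} - 2 \sin{\left(t \right)} - 3 \cos{\left(x \right)}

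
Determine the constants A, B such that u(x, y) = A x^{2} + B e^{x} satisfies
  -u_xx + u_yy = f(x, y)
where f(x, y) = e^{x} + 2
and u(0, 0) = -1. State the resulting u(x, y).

Substitute the ansatz u = A x^{2} + B e^{x} into the left-hand side.
Derivatives of the ansatz:
  u_xx = 2 A + B e^{x}
  u_yy = 0
Term by term:
  -u_xx = - 2 A - B e^{x}
  u_yy = 0
So the left-hand side equals
  - 2 A - B e^{x}
This must equal f(x, y) = e^{x} + 2 identically.
Matching coefficients of the independent functions:
  [constant term]:  - 2 A = 2
  [e^{x}]:  - B = 1
Solving: A = -1, B = -1.
Check against the point condition:
  u(0, 0) = -1  ⟹  B = -1  ✓
Hence u(x, y) = - x^{2} - e^{x}.

Answer: u(x, y) = - x^{2} - e^{x}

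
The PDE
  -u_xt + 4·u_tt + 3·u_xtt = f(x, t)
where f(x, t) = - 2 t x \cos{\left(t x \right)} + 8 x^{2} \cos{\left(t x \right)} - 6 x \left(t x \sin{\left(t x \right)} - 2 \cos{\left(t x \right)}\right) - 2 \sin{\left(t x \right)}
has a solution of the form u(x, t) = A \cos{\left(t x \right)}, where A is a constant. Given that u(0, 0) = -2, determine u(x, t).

Answer: u(x, t) = - 2 \cos{\left(t x \right)}

Derivation:
Substitute the ansatz u = A \cos{\left(t x \right)} into the left-hand side.
Derivatives of the ansatz:
  u_xt = - A t x \cos{\left(t x \right)} - A \sin{\left(t x \right)}
  u_tt = - A x^{2} \cos{\left(t x \right)}
  u_xtt = A t x^{2} \sin{\left(t x \right)} - 2 A x \cos{\left(t x \right)}
Term by term:
  -u_xt = A t x \cos{\left(t x \right)} + A \sin{\left(t x \right)}
  4·u_tt = - 4 A x^{2} \cos{\left(t x \right)}
  3·u_xtt = 3 A t x^{2} \sin{\left(t x \right)} - 6 A x \cos{\left(t x \right)}
So the left-hand side equals
  3 A t x^{2} \sin{\left(t x \right)} + A t x \cos{\left(t x \right)} - 4 A x^{2} \cos{\left(t x \right)} - 6 A x \cos{\left(t x \right)} + A \sin{\left(t x \right)}
This must equal f(x, t) identically; expanded, f = - 6 t x^{2} \sin{\left(t x \right)} - 2 t x \cos{\left(t x \right)} + 8 x^{2} \cos{\left(t x \right)} + 12 x \cos{\left(t x \right)} - 2 \sin{\left(t x \right)}.
Matching coefficients of the independent functions:
  [x \cos{\left(t x \right)}]:  - 6 A = 12
  [x^{2} \cos{\left(t x \right)}]:  - 4 A = 8
  [t x \cos{\left(t x \right)}, \sin{\left(t x \right)}]:  A = -2
  [t x^{2} \sin{\left(t x \right)}]:  3 A = -6
Solving: A = -2.
Check against the point condition:
  u(0, 0) = -2  ⟹  A = -2  ✓
Hence u(x, t) = - 2 \cos{\left(t x \right)}.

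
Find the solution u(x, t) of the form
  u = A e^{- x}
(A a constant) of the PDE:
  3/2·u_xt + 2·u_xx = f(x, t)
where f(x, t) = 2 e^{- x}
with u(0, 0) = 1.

Answer: u(x, t) = e^{- x}

Derivation:
Substitute the ansatz u = A e^{- x} into the left-hand side.
Derivatives of the ansatz:
  u_xt = 0
  u_xx = A e^{- x}
Term by term:
  3/2·u_xt = 0
  2·u_xx = 2 A e^{- x}
So the left-hand side equals
  2 A e^{- x}
This must equal f(x, t) = 2 e^{- x} identically.
Matching coefficients of the independent functions:
  [e^{- x}]:  2 A = 2
Solving: A = 1.
Check against the point condition:
  u(0, 0) = 1  ⟹  A = 1  ✓
Hence u(x, t) = e^{- x}.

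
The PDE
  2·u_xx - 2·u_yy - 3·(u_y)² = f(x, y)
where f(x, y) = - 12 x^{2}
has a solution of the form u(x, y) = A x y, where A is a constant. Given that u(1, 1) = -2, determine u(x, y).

Substitute the ansatz u = A x y into the left-hand side.
Derivatives of the ansatz:
  u_xx = 0
  u_yy = 0
  u_y = A x
Term by term:
  2·u_xx = 0
  -2·u_yy = 0
  -3·(u_y)² = - 3 A^{2} x^{2}
So the left-hand side equals
  - 3 A^{2} x^{2}
This must equal f(x, y) = - 12 x^{2} identically.
Matching coefficients of the independent functions:
  [x^{2}]:  - 3 A^{2} = -12
These equations allow (A) = (-2) or (2).
Impose the point condition(s):
  u(1, 1) = -2  ⟹  A = -2
Only A = -2 satisfies everything.
Hence u(x, y) = - 2 x y.

Answer: u(x, y) = - 2 x y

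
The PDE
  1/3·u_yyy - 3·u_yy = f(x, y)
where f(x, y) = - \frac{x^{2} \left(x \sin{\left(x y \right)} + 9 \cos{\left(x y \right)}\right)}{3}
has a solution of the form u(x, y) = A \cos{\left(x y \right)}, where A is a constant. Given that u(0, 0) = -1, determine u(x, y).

Substitute the ansatz u = A \cos{\left(x y \right)} into the left-hand side.
Derivatives of the ansatz:
  u_yyy = A x^{3} \sin{\left(x y \right)}
  u_yy = - A x^{2} \cos{\left(x y \right)}
Term by term:
  1/3·u_yyy = \frac{A x^{3} \sin{\left(x y \right)}}{3}
  -3·u_yy = 3 A x^{2} \cos{\left(x y \right)}
So the left-hand side equals
  \frac{A x^{3} \sin{\left(x y \right)}}{3} + 3 A x^{2} \cos{\left(x y \right)}
This must equal f(x, y) identically; expanded, f = - \frac{x^{3} \sin{\left(x y \right)}}{3} - 3 x^{2} \cos{\left(x y \right)}.
Matching coefficients of the independent functions:
  [x^{2} \cos{\left(x y \right)}]:  3 A = -3
  [x^{3} \sin{\left(x y \right)}]:  \frac{A}{3} = - \frac{1}{3}
Solving: A = -1.
Check against the point condition:
  u(0, 0) = -1  ⟹  A = -1  ✓
Hence u(x, y) = - \cos{\left(x y \right)}.

Answer: u(x, y) = - \cos{\left(x y \right)}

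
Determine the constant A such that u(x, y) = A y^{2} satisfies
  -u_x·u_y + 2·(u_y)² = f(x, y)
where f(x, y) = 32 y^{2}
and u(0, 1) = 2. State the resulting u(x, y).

Substitute the ansatz u = A y^{2} into the left-hand side.
Derivatives of the ansatz:
  u_x = 0
  u_y = 2 A y
Term by term:
  -u_x·u_y = 0
  2·(u_y)² = 8 A^{2} y^{2}
So the left-hand side equals
  8 A^{2} y^{2}
This must equal f(x, y) = 32 y^{2} identically.
Matching coefficients of the independent functions:
  [y^{2}]:  8 A^{2} = 32
These equations allow (A) = (-2) or (2).
Impose the point condition(s):
  u(0, 1) = 2  ⟹  A = 2
Only A = 2 satisfies everything.
Hence u(x, y) = 2 y^{2}.

Answer: u(x, y) = 2 y^{2}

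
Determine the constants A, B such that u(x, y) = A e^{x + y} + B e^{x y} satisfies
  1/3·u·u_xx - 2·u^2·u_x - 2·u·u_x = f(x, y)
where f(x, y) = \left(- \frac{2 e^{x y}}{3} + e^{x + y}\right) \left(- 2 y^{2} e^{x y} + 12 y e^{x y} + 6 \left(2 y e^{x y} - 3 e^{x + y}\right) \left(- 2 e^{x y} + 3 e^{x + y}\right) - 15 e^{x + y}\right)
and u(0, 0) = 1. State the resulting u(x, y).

Substitute the ansatz u = A e^{x + y} + B e^{x y} into the left-hand side.
Derivatives of the ansatz:
  u_xx = A e^{x} e^{y} + B y^{2} e^{x y}
  u_x = A e^{x} e^{y} + B y e^{x y}
Term by term:
  1/3·u·u_xx = \frac{A^{2} e^{2 x} e^{2 y}}{3} + \frac{A B y^{2} e^{x} e^{y} e^{x y}}{3} + \frac{A B e^{x} e^{y} e^{x y}}{3} + \frac{B^{2} y^{2} e^{2 x y}}{3}
  -2·u^2·u_x = - 2 A^{3} e^{3 x} e^{3 y} - 2 A^{2} B y e^{2 x} e^{2 y} e^{x y} - 4 A^{2} B e^{2 x} e^{2 y} e^{x y} - 4 A B^{2} y e^{x} e^{y} e^{2 x y} - 2 A B^{2} e^{x} e^{y} e^{2 x y} - 2 B^{3} y e^{3 x y}
  -2·u·u_x = - 2 A^{2} e^{2 x} e^{2 y} - 2 A B y e^{x} e^{y} e^{x y} - 2 A B e^{x} e^{y} e^{x y} - 2 B^{2} y e^{2 x y}
So the left-hand side equals
  - 2 A^{3} e^{3 x} e^{3 y} - 2 A^{2} B y e^{2 x} e^{2 y} e^{x y} - 4 A^{2} B e^{2 x} e^{2 y} e^{x y} - \frac{5 A^{2} e^{2 x} e^{2 y}}{3} - 4 A B^{2} y e^{x} e^{y} e^{2 x y} - 2 A B^{2} e^{x} e^{y} e^{2 x y} + \frac{A B y^{2} e^{x} e^{y} e^{x y}}{3} - 2 A B y e^{x} e^{y} e^{x y} - \frac{5 A B e^{x} e^{y} e^{x y}}{3} - 2 B^{3} y e^{3 x y} + \frac{B^{2} y^{2} e^{2 x y}}{3} - 2 B^{2} y e^{2 x y}
This must equal f(x, y) identically; expanded, f = - 2 y^{2} e^{x} e^{y} e^{x y} + \frac{4 y^{2} e^{2 x y}}{3} + 36 y e^{2 x} e^{2 y} e^{x y} - 48 y e^{x} e^{y} e^{2 x y} + 12 y e^{x} e^{y} e^{x y} + 16 y e^{3 x y} - 8 y e^{2 x y} - 54 e^{3 x} e^{3 y} + 72 e^{2 x} e^{2 y} e^{x y} - 15 e^{2 x} e^{2 y} - 24 e^{x} e^{y} e^{2 x y} + 10 e^{x} e^{y} e^{x y}.
Matching coefficients of the independent functions:
  [y e^{2 x y}]:  - 2 B^{2} = -8
  [y e^{3 x y}]:  - 2 B^{3} = 16
  [y^{2} e^{2 x y}]:  \frac{B^{2}}{3} = \frac{4}{3}
  [e^{2 x} e^{2 y}]:  - \frac{5 A^{2}}{3} = -15
  [e^{3 x} e^{3 y}]:  - 2 A^{3} = -54
  [e^{x} e^{y} e^{x y}]:  - \frac{5 A B}{3} = 10
  [e^{x} e^{y} e^{2 x y}]:  - 2 A B^{2} = -24
  [e^{2 x} e^{2 y} e^{x y}]:  - 4 A^{2} B = 72
  [y e^{x} e^{y} e^{x y}]:  - 2 A B = 12
  [y e^{x} e^{y} e^{2 x y}]:  - 4 A B^{2} = -48
  [y e^{2 x} e^{2 y} e^{x y}]:  - 2 A^{2} B = 36
  [y^{2} e^{x} e^{y} e^{x y}]:  \frac{A B}{3} = -2
Solving: A = 3, B = -2.
Check against the point condition:
  u(0, 0) = 1  ⟹  A + B = 1  ✓
Hence u(x, y) = - 2 e^{x y} + 3 e^{x + y}.

Answer: u(x, y) = - 2 e^{x y} + 3 e^{x + y}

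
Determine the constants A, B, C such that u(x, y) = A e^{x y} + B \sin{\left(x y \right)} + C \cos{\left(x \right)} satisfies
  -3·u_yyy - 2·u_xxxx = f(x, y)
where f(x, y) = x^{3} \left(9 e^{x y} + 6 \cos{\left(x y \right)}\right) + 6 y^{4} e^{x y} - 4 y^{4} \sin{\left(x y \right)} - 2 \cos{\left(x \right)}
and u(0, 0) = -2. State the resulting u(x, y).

Substitute the ansatz u = A e^{x y} + B \sin{\left(x y \right)} + C \cos{\left(x \right)} into the left-hand side.
Derivatives of the ansatz:
  u_yyy = A x^{3} e^{x y} - B x^{3} \cos{\left(x y \right)}
  u_xxxx = A y^{4} e^{x y} + B y^{4} \sin{\left(x y \right)} + C \cos{\left(x \right)}
Term by term:
  -3·u_yyy = - 3 A x^{3} e^{x y} + 3 B x^{3} \cos{\left(x y \right)}
  -2·u_xxxx = - 2 A y^{4} e^{x y} - 2 B y^{4} \sin{\left(x y \right)} - 2 C \cos{\left(x \right)}
So the left-hand side equals
  - 3 A x^{3} e^{x y} - 2 A y^{4} e^{x y} + 3 B x^{3} \cos{\left(x y \right)} - 2 B y^{4} \sin{\left(x y \right)} - 2 C \cos{\left(x \right)}
This must equal f(x, y) identically; expanded, f = 9 x^{3} e^{x y} + 6 x^{3} \cos{\left(x y \right)} + 6 y^{4} e^{x y} - 4 y^{4} \sin{\left(x y \right)} - 2 \cos{\left(x \right)}.
Matching coefficients of the independent functions:
  [x^{3} e^{x y}]:  - 3 A = 9
  [x^{3} \cos{\left(x y \right)}]:  3 B = 6
  [y^{4} e^{x y}]:  - 2 A = 6
  [y^{4} \sin{\left(x y \right)}]:  - 2 B = -4
  [\cos{\left(x \right)}]:  - 2 C = -2
Solving: A = -3, B = 2, C = 1.
Check against the point condition:
  u(0, 0) = -2  ⟹  A + C = -2  ✓
Hence u(x, y) = - 3 e^{x y} + 2 \sin{\left(x y \right)} + \cos{\left(x \right)}.

Answer: u(x, y) = - 3 e^{x y} + 2 \sin{\left(x y \right)} + \cos{\left(x \right)}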